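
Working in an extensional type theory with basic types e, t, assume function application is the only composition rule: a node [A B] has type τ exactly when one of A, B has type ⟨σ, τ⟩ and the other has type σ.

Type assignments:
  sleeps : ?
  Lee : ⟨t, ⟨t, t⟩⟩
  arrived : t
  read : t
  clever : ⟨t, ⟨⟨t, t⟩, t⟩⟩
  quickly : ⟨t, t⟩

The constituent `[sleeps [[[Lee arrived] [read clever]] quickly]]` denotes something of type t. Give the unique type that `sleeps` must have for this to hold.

At [sleeps [[[Lee arrived] [read clever]] quickly]] (required: t): [[[Lee arrived] [read clever]] quickly] is t, which is not a function with range t; hence sleeps is the functor — type ⟨t, t⟩.

⟨t, t⟩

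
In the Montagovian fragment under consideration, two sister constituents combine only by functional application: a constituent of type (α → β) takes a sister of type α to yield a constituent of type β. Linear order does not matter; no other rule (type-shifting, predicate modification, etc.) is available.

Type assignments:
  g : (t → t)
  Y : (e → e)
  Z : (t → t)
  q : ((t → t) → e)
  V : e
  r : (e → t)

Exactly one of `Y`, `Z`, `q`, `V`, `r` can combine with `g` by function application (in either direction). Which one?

Y : (e → e) — does not combine with g.
Z : (t → t) — does not combine with g.
q — combines: q : ((t → t) → e) takes g : (t → t) as argument, giving e.
V : e — does not combine with g.
r : (e → t) — does not combine with g.

q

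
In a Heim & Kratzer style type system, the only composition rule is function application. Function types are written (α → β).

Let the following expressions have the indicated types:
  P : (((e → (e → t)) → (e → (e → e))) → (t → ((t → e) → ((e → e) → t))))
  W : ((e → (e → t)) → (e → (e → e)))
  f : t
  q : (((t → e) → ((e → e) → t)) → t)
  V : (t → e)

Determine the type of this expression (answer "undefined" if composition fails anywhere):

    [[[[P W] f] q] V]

At [P W], P : (((e → (e → t)) → (e → (e → e))) → (t → ((t → e) → ((e → e) → t)))) takes W : ((e → (e → t)) → (e → (e → e))), giving (t → ((t → e) → ((e → e) → t))).
At [[P W] f], [P W] : (t → ((t → e) → ((e → e) → t))) takes f : t, giving ((t → e) → ((e → e) → t)).
At [[[P W] f] q], q : (((t → e) → ((e → e) → t)) → t) takes [[P W] f] : ((t → e) → ((e → e) → t)), giving t.
At [[[[P W] f] q] V], V : (t → e) takes [[[P W] f] q] : t, giving e.

e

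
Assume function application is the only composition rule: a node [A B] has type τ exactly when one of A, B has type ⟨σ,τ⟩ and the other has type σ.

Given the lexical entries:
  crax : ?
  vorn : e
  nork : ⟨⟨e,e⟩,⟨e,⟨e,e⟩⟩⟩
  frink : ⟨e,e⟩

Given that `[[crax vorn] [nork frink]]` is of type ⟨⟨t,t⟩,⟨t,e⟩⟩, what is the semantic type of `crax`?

[[crax vorn] [nork frink]] must have type ⟨⟨t,t⟩,⟨t,e⟩⟩. The sister [nork frink] has type ⟨e,⟨e,e⟩⟩; that is not a function onto ⟨⟨t,t⟩,⟨t,e⟩⟩, so [crax vorn] must be the functor, of type ⟨⟨e,⟨e,e⟩⟩,⟨⟨t,t⟩,⟨t,e⟩⟩⟩.
[crax vorn] must have type ⟨⟨e,⟨e,e⟩⟩,⟨⟨t,t⟩,⟨t,e⟩⟩⟩. The sister vorn has type e; that is not a function onto ⟨⟨e,⟨e,e⟩⟩,⟨⟨t,t⟩,⟨t,e⟩⟩⟩, so crax must be the functor, of type ⟨e,⟨⟨e,⟨e,e⟩⟩,⟨⟨t,t⟩,⟨t,e⟩⟩⟩⟩.

⟨e,⟨⟨e,⟨e,e⟩⟩,⟨⟨t,t⟩,⟨t,e⟩⟩⟩⟩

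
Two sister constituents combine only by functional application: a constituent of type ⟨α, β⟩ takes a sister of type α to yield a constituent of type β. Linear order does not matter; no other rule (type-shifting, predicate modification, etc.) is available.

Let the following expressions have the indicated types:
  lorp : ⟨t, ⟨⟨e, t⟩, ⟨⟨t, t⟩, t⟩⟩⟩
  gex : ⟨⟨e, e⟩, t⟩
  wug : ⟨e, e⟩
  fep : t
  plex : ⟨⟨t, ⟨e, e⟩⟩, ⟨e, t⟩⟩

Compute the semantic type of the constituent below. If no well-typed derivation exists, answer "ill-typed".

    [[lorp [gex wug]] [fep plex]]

At [gex wug], gex : ⟨⟨e, e⟩, t⟩ takes wug : ⟨e, e⟩, giving t.
At [lorp [gex wug]], lorp : ⟨t, ⟨⟨e, t⟩, ⟨⟨t, t⟩, t⟩⟩⟩ takes [gex wug] : t, giving ⟨⟨e, t⟩, ⟨⟨t, t⟩, t⟩⟩.
[fep plex]: t with ⟨⟨t, ⟨e, e⟩⟩, ⟨e, t⟩⟩ — neither is a function whose domain matches the other; composition fails here.

ill-typed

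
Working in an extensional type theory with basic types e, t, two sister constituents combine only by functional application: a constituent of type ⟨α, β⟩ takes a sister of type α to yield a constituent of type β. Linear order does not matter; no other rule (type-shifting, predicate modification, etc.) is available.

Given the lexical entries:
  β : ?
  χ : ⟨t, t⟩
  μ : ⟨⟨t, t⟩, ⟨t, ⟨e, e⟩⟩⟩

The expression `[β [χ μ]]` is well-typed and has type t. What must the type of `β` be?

For [β [χ μ]] to have type t with [χ μ] of type ⟨t, ⟨e, e⟩⟩, β must be the function: β : ⟨⟨t, ⟨e, e⟩⟩, t⟩.

⟨⟨t, ⟨e, e⟩⟩, t⟩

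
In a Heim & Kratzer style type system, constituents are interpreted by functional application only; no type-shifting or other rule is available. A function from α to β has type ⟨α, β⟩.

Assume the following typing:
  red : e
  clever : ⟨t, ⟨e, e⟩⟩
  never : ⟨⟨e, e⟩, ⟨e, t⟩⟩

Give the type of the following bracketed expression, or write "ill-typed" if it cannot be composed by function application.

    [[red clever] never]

[red clever]: e with ⟨t, ⟨e, e⟩⟩ — neither is a function whose domain matches the other; composition fails here.

ill-typed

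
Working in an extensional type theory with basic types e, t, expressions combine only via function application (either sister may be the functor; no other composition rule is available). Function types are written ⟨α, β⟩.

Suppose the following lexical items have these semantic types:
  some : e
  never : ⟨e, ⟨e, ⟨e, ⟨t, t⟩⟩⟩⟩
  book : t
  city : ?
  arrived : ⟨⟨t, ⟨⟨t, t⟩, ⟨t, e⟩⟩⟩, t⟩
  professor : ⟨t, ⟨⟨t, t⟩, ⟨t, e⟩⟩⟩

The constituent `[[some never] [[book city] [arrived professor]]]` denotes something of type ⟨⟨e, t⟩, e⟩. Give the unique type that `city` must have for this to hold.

⟨t, ⟨t, ⟨⟨e, ⟨e, ⟨t, t⟩⟩⟩, ⟨⟨e, t⟩, e⟩⟩⟩⟩

For [[some never] [[book city] [arrived professor]]] to have type ⟨⟨e, t⟩, e⟩ with [some never] of type ⟨e, ⟨e, ⟨t, t⟩⟩⟩, [[book city] [arrived professor]] must be the function: [[book city] [arrived professor]] : ⟨⟨e, ⟨e, ⟨t, t⟩⟩⟩, ⟨⟨e, t⟩, e⟩⟩.
For [[book city] [arrived professor]] to have type ⟨⟨e, ⟨e, ⟨t, t⟩⟩⟩, ⟨⟨e, t⟩, e⟩⟩ with [arrived professor] of type t, [book city] must be the function: [book city] : ⟨t, ⟨⟨e, ⟨e, ⟨t, t⟩⟩⟩, ⟨⟨e, t⟩, e⟩⟩⟩.
For [book city] to have type ⟨t, ⟨⟨e, ⟨e, ⟨t, t⟩⟩⟩, ⟨⟨e, t⟩, e⟩⟩⟩ with book of type t, city must be the function: city : ⟨t, ⟨t, ⟨⟨e, ⟨e, ⟨t, t⟩⟩⟩, ⟨⟨e, t⟩, e⟩⟩⟩⟩.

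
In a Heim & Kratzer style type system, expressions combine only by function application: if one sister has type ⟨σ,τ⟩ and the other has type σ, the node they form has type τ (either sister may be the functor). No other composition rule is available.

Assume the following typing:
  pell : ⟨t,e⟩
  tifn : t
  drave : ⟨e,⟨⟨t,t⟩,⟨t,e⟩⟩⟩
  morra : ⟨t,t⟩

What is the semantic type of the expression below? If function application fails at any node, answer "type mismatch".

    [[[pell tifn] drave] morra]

⟨t,e⟩

At [pell tifn], pell : ⟨t,e⟩ takes tifn : t, giving e.
At [[pell tifn] drave], drave : ⟨e,⟨⟨t,t⟩,⟨t,e⟩⟩⟩ takes [pell tifn] : e, giving ⟨⟨t,t⟩,⟨t,e⟩⟩.
At [[[pell tifn] drave] morra], [[pell tifn] drave] : ⟨⟨t,t⟩,⟨t,e⟩⟩ takes morra : ⟨t,t⟩, giving ⟨t,e⟩.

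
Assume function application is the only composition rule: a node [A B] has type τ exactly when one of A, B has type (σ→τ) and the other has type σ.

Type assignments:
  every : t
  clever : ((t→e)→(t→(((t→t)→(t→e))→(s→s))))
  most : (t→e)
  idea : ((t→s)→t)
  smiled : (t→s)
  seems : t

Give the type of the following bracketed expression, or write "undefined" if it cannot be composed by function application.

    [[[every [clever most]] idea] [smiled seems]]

undefined

[clever most]: ((t→e)→(t→(((t→t)→(t→e))→(s→s)))) applied to (t→e) yields (t→(((t→t)→(t→e))→(s→s))).
[every [clever most]]: (t→(((t→t)→(t→e))→(s→s))) applied to t yields (((t→t)→(t→e))→(s→s)).
At [[every [clever most]] idea]: neither (((t→t)→(t→e))→(s→s)) nor ((t→s)→t) can take the other as argument; the node is ill-typed.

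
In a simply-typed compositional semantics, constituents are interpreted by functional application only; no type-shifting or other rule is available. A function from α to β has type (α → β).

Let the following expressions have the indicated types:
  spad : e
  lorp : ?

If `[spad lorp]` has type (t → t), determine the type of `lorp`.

(e → (t → t))

For [spad lorp] to have type (t → t) with spad of type e, lorp must be the function: lorp : (e → (t → t)).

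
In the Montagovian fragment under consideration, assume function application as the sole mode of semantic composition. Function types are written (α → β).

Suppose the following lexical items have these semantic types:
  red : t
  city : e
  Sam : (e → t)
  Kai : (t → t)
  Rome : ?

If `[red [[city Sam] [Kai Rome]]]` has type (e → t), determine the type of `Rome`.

((t → t) → (t → (t → (e → t))))

For [red [[city Sam] [Kai Rome]]] to have type (e → t) with red of type t, [[city Sam] [Kai Rome]] must be the function: [[city Sam] [Kai Rome]] : (t → (e → t)).
For [[city Sam] [Kai Rome]] to have type (t → (e → t)) with [city Sam] of type t, [Kai Rome] must be the function: [Kai Rome] : (t → (t → (e → t))).
For [Kai Rome] to have type (t → (t → (e → t))) with Kai of type (t → t), Rome must be the function: Rome : ((t → t) → (t → (t → (e → t)))).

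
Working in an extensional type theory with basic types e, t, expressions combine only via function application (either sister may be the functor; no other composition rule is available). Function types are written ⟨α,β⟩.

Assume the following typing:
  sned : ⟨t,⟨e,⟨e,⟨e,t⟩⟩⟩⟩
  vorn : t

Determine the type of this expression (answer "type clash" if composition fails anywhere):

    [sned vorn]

[sned vorn]: sned is ⟨t,⟨e,⟨e,⟨e,t⟩⟩⟩⟩, vorn is t; result ⟨e,⟨e,⟨e,t⟩⟩⟩.

⟨e,⟨e,⟨e,t⟩⟩⟩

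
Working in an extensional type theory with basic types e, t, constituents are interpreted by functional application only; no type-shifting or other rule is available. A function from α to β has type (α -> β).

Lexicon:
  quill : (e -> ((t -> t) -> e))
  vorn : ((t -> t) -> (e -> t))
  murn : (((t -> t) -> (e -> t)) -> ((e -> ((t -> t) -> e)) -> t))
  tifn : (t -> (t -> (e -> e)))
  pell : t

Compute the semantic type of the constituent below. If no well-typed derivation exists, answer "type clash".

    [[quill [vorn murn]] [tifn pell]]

(e -> e)

At [vorn murn], murn : (((t -> t) -> (e -> t)) -> ((e -> ((t -> t) -> e)) -> t)) takes vorn : ((t -> t) -> (e -> t)), giving ((e -> ((t -> t) -> e)) -> t).
At [quill [vorn murn]], [vorn murn] : ((e -> ((t -> t) -> e)) -> t) takes quill : (e -> ((t -> t) -> e)), giving t.
At [tifn pell], tifn : (t -> (t -> (e -> e))) takes pell : t, giving (t -> (e -> e)).
At [[quill [vorn murn]] [tifn pell]], [tifn pell] : (t -> (e -> e)) takes [quill [vorn murn]] : t, giving (e -> e).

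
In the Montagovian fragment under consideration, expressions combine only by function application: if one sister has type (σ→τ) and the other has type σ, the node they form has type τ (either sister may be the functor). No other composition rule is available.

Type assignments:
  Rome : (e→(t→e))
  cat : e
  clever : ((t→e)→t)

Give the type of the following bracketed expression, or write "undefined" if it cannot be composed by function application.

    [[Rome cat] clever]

[Rome cat]: Rome is (e→(t→e)), cat is e; result (t→e).
[[Rome cat] clever]: clever is ((t→e)→t), [Rome cat] is (t→e); result t.

t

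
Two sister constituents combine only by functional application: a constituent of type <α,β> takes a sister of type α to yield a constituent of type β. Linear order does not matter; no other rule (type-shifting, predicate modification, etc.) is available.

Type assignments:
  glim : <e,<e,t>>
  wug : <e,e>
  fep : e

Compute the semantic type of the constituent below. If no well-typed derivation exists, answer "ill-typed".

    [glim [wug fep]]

[wug fep]: wug is <e,e>, fep is e; result e.
[glim [wug fep]]: glim is <e,<e,t>>, [wug fep] is e; result <e,t>.

<e,t>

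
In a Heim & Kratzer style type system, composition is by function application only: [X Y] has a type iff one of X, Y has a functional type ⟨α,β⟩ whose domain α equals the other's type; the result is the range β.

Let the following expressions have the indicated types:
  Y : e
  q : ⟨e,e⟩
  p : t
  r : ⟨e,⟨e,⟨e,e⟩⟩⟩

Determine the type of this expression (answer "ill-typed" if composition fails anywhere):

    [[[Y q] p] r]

[Y q]: functor q : ⟨e,e⟩, argument Y : e; result e.
[[Y q] p]: e and t cannot combine by function application — type clash.

ill-typed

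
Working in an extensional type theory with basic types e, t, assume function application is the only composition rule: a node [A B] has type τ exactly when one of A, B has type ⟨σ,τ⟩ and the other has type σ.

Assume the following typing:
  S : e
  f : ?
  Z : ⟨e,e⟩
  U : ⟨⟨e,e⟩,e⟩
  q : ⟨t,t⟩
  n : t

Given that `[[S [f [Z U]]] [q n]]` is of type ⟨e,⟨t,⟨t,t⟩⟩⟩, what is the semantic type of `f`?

⟨e,⟨e,⟨t,⟨e,⟨t,⟨t,t⟩⟩⟩⟩⟩⟩

At [[S [f [Z U]]] [q n]] (required: ⟨e,⟨t,⟨t,t⟩⟩⟩): [q n] is t, which is not a function with range ⟨e,⟨t,⟨t,t⟩⟩⟩; hence [S [f [Z U]]] is the functor — type ⟨t,⟨e,⟨t,⟨t,t⟩⟩⟩⟩.
At [S [f [Z U]]] (required: ⟨t,⟨e,⟨t,⟨t,t⟩⟩⟩⟩): S is e, which is not a function with range ⟨t,⟨e,⟨t,⟨t,t⟩⟩⟩⟩; hence [f [Z U]] is the functor — type ⟨e,⟨t,⟨e,⟨t,⟨t,t⟩⟩⟩⟩⟩.
At [f [Z U]] (required: ⟨e,⟨t,⟨e,⟨t,⟨t,t⟩⟩⟩⟩⟩): [Z U] is e, which is not a function with range ⟨e,⟨t,⟨e,⟨t,⟨t,t⟩⟩⟩⟩⟩; hence f is the functor — type ⟨e,⟨e,⟨t,⟨e,⟨t,⟨t,t⟩⟩⟩⟩⟩⟩.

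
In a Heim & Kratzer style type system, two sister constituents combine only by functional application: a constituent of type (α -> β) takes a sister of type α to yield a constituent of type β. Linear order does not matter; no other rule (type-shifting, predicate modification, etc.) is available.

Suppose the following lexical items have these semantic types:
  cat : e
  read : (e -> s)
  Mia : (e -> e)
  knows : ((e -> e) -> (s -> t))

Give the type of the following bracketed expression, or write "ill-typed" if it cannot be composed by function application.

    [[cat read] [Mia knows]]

t

At [cat read], read : (e -> s) takes cat : e, giving s.
At [Mia knows], knows : ((e -> e) -> (s -> t)) takes Mia : (e -> e), giving (s -> t).
At [[cat read] [Mia knows]], [Mia knows] : (s -> t) takes [cat read] : s, giving t.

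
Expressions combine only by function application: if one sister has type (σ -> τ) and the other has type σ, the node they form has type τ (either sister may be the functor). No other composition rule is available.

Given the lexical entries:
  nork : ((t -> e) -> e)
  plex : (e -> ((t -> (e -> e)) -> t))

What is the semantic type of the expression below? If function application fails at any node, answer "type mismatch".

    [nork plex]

At [nork plex]: neither ((t -> e) -> e) nor (e -> ((t -> (e -> e)) -> t)) can take the other as argument; the node is ill-typed.

type mismatch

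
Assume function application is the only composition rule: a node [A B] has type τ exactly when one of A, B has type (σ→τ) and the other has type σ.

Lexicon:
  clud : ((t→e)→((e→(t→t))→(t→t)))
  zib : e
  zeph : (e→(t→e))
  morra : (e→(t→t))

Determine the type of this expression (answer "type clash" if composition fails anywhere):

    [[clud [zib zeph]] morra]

[zib zeph]: zeph is (e→(t→e)), zib is e; result (t→e).
[clud [zib zeph]]: clud is ((t→e)→((e→(t→t))→(t→t))), [zib zeph] is (t→e); result ((e→(t→t))→(t→t)).
[[clud [zib zeph]] morra]: [clud [zib zeph]] is ((e→(t→t))→(t→t)), morra is (e→(t→t)); result (t→t).

(t→t)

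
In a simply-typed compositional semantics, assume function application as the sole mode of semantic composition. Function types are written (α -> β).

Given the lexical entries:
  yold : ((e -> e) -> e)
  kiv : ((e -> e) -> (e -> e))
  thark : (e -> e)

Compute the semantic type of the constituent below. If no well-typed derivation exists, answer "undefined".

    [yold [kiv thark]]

e

[kiv thark] — kiv of type ((e -> e) -> (e -> e)) combines with thark of type (e -> e): type (e -> e).
[yold [kiv thark]] — yold of type ((e -> e) -> e) combines with [kiv thark] of type (e -> e): type e.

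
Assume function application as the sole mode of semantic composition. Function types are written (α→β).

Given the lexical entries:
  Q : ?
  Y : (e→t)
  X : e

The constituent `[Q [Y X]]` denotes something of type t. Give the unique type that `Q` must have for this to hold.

(t→t)

[Q [Y X]] is required to be t. [Y X] : t cannot yield t as functor, so Q : (t→t).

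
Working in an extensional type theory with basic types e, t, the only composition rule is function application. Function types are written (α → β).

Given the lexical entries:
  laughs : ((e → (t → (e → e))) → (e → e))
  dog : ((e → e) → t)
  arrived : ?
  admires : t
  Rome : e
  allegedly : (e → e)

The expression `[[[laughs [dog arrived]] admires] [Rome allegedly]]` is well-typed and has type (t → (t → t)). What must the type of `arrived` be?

(((e → e) → t) → (((e → (t → (e → e))) → (e → e)) → (t → (e → (t → (t → t))))))

At [[[laughs [dog arrived]] admires] [Rome allegedly]] (required: (t → (t → t))): [Rome allegedly] is e, which is not a function with range (t → (t → t)); hence [[laughs [dog arrived]] admires] is the functor — type (e → (t → (t → t))).
At [[laughs [dog arrived]] admires] (required: (e → (t → (t → t)))): admires is t, which is not a function with range (e → (t → (t → t))); hence [laughs [dog arrived]] is the functor — type (t → (e → (t → (t → t)))).
At [laughs [dog arrived]] (required: (t → (e → (t → (t → t))))): laughs is ((e → (t → (e → e))) → (e → e)), which is not a function with range (t → (e → (t → (t → t)))); hence [dog arrived] is the functor — type (((e → (t → (e → e))) → (e → e)) → (t → (e → (t → (t → t))))).
At [dog arrived] (required: (((e → (t → (e → e))) → (e → e)) → (t → (e → (t → (t → t)))))): dog is ((e → e) → t), which is not a function with range (((e → (t → (e → e))) → (e → e)) → (t → (e → (t → (t → t))))); hence arrived is the functor — type (((e → e) → t) → (((e → (t → (e → e))) → (e → e)) → (t → (e → (t → (t → t)))))).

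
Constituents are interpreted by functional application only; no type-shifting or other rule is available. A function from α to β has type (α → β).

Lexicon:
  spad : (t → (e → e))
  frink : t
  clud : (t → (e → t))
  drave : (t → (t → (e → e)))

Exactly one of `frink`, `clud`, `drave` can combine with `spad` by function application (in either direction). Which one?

frink — combines: spad : (t → (e → e)) takes frink : t as argument, giving (e → e).
clud : (t → (e → t)) — no; spad wants t, and clud wants t.
drave : (t → (t → (e → e))) — no; spad wants t, and drave wants t.

frink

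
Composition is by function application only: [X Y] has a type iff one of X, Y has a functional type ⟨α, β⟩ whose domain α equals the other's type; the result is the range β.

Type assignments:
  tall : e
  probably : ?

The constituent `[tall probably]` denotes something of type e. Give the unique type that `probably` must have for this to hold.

[tall probably] is required to be e. tall : e cannot yield e as functor, so probably : ⟨e, e⟩.

⟨e, e⟩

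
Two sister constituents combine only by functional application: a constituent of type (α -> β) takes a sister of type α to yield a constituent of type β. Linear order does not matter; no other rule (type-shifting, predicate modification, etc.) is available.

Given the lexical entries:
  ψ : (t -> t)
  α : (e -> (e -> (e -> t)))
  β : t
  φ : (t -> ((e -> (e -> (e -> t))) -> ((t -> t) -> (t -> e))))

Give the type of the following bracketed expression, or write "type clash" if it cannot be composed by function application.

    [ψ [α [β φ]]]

(t -> e)

[β φ]: functor φ : (t -> ((e -> (e -> (e -> t))) -> ((t -> t) -> (t -> e)))), argument β : t; result ((e -> (e -> (e -> t))) -> ((t -> t) -> (t -> e))).
[α [β φ]]: functor [β φ] : ((e -> (e -> (e -> t))) -> ((t -> t) -> (t -> e))), argument α : (e -> (e -> (e -> t))); result ((t -> t) -> (t -> e)).
[ψ [α [β φ]]]: functor [α [β φ]] : ((t -> t) -> (t -> e)), argument ψ : (t -> t); result (t -> e).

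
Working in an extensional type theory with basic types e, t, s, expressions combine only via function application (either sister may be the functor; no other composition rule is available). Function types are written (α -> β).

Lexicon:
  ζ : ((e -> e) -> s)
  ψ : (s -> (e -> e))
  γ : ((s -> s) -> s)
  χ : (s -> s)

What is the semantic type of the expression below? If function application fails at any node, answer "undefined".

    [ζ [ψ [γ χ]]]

s

[γ χ]: γ is ((s -> s) -> s), χ is (s -> s); result s.
[ψ [γ χ]]: ψ is (s -> (e -> e)), [γ χ] is s; result (e -> e).
[ζ [ψ [γ χ]]]: ζ is ((e -> e) -> s), [ψ [γ χ]] is (e -> e); result s.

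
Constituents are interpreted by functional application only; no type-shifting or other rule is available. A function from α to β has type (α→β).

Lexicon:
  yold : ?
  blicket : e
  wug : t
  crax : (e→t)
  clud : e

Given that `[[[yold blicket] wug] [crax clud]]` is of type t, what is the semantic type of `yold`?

(e→(t→(t→t)))

[[[yold blicket] wug] [crax clud]] is required to be t. [crax clud] : t cannot yield t as functor, so [[yold blicket] wug] : (t→t).
[[yold blicket] wug] is required to be (t→t). wug : t cannot yield (t→t) as functor, so [yold blicket] : (t→(t→t)).
[yold blicket] is required to be (t→(t→t)). blicket : e cannot yield (t→(t→t)) as functor, so yold : (e→(t→(t→t))).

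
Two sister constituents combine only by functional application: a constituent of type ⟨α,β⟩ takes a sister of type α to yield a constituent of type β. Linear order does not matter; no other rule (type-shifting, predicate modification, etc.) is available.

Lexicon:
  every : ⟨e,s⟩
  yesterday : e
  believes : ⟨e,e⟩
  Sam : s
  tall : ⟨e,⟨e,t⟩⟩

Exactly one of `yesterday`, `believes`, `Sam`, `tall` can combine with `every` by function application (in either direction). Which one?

yesterday — combines: every : ⟨e,s⟩ takes yesterday : e as argument, giving s.
believes : ⟨e,e⟩ — does not combine with every.
Sam : s — does not combine with every.
tall : ⟨e,⟨e,t⟩⟩ — does not combine with every.

yesterday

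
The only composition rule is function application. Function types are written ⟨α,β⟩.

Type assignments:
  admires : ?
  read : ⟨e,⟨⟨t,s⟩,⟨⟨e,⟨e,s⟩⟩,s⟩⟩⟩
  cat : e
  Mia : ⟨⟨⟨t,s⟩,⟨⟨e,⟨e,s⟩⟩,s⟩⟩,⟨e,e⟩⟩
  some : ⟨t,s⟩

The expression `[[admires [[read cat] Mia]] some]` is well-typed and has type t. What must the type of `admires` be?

⟨⟨e,e⟩,⟨⟨t,s⟩,t⟩⟩

At [[admires [[read cat] Mia]] some] (required: t): some is ⟨t,s⟩, which is not a function with range t; hence [admires [[read cat] Mia]] is the functor — type ⟨⟨t,s⟩,t⟩.
At [admires [[read cat] Mia]] (required: ⟨⟨t,s⟩,t⟩): [[read cat] Mia] is ⟨e,e⟩, which is not a function with range ⟨⟨t,s⟩,t⟩; hence admires is the functor — type ⟨⟨e,e⟩,⟨⟨t,s⟩,t⟩⟩.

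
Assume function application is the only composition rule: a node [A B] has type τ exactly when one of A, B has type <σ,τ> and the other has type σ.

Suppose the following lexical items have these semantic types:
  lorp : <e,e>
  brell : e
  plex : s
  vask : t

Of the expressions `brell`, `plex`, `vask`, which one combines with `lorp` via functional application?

brell — combines: lorp : <e,e> takes brell : e as argument, giving e.
plex : s — neither side's domain matches the other.
vask : t — neither side's domain matches the other.

brell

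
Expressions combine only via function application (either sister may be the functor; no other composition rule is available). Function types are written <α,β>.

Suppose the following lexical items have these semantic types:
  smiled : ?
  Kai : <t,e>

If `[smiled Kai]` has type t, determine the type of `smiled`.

At [smiled Kai] (required: t): Kai is <t,e>, which is not a function with range t; hence smiled is the functor — type <<t,e>,t>.

<<t,e>,t>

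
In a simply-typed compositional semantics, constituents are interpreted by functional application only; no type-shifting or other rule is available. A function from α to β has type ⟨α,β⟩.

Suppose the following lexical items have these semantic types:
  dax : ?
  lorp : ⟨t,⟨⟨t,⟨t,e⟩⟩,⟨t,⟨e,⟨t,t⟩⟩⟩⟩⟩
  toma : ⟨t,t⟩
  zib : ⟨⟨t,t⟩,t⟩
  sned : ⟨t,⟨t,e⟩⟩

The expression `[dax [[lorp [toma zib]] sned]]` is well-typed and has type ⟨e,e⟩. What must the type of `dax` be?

⟨⟨t,⟨e,⟨t,t⟩⟩⟩,⟨e,e⟩⟩

[dax [[lorp [toma zib]] sned]] is required to be ⟨e,e⟩. [[lorp [toma zib]] sned] : ⟨t,⟨e,⟨t,t⟩⟩⟩ cannot yield ⟨e,e⟩ as functor, so dax : ⟨⟨t,⟨e,⟨t,t⟩⟩⟩,⟨e,e⟩⟩.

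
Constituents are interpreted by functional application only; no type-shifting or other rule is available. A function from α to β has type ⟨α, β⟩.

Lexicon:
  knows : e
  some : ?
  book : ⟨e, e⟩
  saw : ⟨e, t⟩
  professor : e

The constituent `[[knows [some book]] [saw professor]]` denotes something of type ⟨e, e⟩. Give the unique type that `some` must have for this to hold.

⟨⟨e, e⟩, ⟨e, ⟨t, ⟨e, e⟩⟩⟩⟩

For [[knows [some book]] [saw professor]] to have type ⟨e, e⟩ with [saw professor] of type t, [knows [some book]] must be the function: [knows [some book]] : ⟨t, ⟨e, e⟩⟩.
For [knows [some book]] to have type ⟨t, ⟨e, e⟩⟩ with knows of type e, [some book] must be the function: [some book] : ⟨e, ⟨t, ⟨e, e⟩⟩⟩.
For [some book] to have type ⟨e, ⟨t, ⟨e, e⟩⟩⟩ with book of type ⟨e, e⟩, some must be the function: some : ⟨⟨e, e⟩, ⟨e, ⟨t, ⟨e, e⟩⟩⟩⟩.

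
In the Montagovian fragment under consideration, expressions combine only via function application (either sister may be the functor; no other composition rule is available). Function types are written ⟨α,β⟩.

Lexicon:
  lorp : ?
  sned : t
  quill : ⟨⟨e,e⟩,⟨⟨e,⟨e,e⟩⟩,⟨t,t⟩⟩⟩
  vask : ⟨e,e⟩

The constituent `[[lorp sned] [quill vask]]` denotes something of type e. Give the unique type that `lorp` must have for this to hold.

⟨t,⟨⟨⟨e,⟨e,e⟩⟩,⟨t,t⟩⟩,e⟩⟩

[[lorp sned] [quill vask]] must have type e. The sister [quill vask] has type ⟨⟨e,⟨e,e⟩⟩,⟨t,t⟩⟩; that is not a function onto e, so [lorp sned] must be the functor, of type ⟨⟨⟨e,⟨e,e⟩⟩,⟨t,t⟩⟩,e⟩.
[lorp sned] must have type ⟨⟨⟨e,⟨e,e⟩⟩,⟨t,t⟩⟩,e⟩. The sister sned has type t; that is not a function onto ⟨⟨⟨e,⟨e,e⟩⟩,⟨t,t⟩⟩,e⟩, so lorp must be the functor, of type ⟨t,⟨⟨⟨e,⟨e,e⟩⟩,⟨t,t⟩⟩,e⟩⟩.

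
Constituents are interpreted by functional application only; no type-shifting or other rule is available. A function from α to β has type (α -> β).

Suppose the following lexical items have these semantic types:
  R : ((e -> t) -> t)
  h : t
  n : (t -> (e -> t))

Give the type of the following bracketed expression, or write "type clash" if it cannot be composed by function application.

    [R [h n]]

[h n] — n of type (t -> (e -> t)) combines with h of type t: type (e -> t).
[R [h n]] — R of type ((e -> t) -> t) combines with [h n] of type (e -> t): type t.

t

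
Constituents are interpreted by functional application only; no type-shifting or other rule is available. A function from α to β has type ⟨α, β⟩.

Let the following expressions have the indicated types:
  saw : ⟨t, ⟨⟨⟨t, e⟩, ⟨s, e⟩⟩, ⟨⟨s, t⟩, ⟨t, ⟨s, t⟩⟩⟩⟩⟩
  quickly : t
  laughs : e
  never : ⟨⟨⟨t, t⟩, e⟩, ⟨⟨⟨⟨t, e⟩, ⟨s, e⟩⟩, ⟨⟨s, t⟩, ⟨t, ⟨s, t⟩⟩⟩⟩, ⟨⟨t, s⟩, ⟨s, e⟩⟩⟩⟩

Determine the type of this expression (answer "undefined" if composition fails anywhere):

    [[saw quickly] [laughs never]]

[saw quickly]: functor saw : ⟨t, ⟨⟨⟨t, e⟩, ⟨s, e⟩⟩, ⟨⟨s, t⟩, ⟨t, ⟨s, t⟩⟩⟩⟩⟩, argument quickly : t; result ⟨⟨⟨t, e⟩, ⟨s, e⟩⟩, ⟨⟨s, t⟩, ⟨t, ⟨s, t⟩⟩⟩⟩.
[laughs never]: e and ⟨⟨⟨t, t⟩, e⟩, ⟨⟨⟨⟨t, e⟩, ⟨s, e⟩⟩, ⟨⟨s, t⟩, ⟨t, ⟨s, t⟩⟩⟩⟩, ⟨⟨t, s⟩, ⟨s, e⟩⟩⟩⟩ cannot combine by function application — type clash.

undefined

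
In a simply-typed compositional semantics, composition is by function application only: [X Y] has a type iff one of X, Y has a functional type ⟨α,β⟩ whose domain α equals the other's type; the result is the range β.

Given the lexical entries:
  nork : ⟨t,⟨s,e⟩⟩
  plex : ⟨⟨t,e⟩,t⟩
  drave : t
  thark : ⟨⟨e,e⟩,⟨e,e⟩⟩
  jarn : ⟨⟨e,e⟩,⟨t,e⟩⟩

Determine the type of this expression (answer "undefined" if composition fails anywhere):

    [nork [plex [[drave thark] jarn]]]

At [drave thark]: neither t nor ⟨⟨e,e⟩,⟨e,e⟩⟩ can take the other as argument; the node is ill-typed.

undefined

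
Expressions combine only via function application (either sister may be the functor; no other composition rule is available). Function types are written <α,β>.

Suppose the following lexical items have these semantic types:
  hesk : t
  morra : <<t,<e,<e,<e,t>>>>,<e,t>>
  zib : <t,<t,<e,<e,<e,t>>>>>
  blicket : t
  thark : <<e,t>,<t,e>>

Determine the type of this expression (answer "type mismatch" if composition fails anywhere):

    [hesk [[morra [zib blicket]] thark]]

e

[zib blicket]: <t,<t,<e,<e,<e,t>>>>> applied to t yields <t,<e,<e,<e,t>>>>.
[morra [zib blicket]]: <<t,<e,<e,<e,t>>>>,<e,t>> applied to <t,<e,<e,<e,t>>>> yields <e,t>.
[[morra [zib blicket]] thark]: <<e,t>,<t,e>> applied to <e,t> yields <t,e>.
[hesk [[morra [zib blicket]] thark]]: <t,e> applied to t yields e.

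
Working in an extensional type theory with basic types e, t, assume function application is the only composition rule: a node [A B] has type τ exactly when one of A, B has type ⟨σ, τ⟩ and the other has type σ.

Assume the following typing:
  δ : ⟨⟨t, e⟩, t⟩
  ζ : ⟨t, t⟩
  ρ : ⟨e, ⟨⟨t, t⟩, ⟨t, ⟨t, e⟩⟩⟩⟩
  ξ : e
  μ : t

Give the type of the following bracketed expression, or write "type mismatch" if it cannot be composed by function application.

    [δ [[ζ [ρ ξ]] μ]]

t

[ρ ξ] — ρ of type ⟨e, ⟨⟨t, t⟩, ⟨t, ⟨t, e⟩⟩⟩⟩ combines with ξ of type e: type ⟨⟨t, t⟩, ⟨t, ⟨t, e⟩⟩⟩.
[ζ [ρ ξ]] — [ρ ξ] of type ⟨⟨t, t⟩, ⟨t, ⟨t, e⟩⟩⟩ combines with ζ of type ⟨t, t⟩: type ⟨t, ⟨t, e⟩⟩.
[[ζ [ρ ξ]] μ] — [ζ [ρ ξ]] of type ⟨t, ⟨t, e⟩⟩ combines with μ of type t: type ⟨t, e⟩.
[δ [[ζ [ρ ξ]] μ]] — δ of type ⟨⟨t, e⟩, t⟩ combines with [[ζ [ρ ξ]] μ] of type ⟨t, e⟩: type t.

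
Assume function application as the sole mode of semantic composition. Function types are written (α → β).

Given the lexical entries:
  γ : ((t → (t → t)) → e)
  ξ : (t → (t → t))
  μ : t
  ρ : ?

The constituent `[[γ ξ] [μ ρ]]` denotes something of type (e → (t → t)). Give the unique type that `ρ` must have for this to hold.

[[γ ξ] [μ ρ]] must have type (e → (t → t)). The sister [γ ξ] has type e; that is not a function onto (e → (t → t)), so [μ ρ] must be the functor, of type (e → (e → (t → t))).
[μ ρ] must have type (e → (e → (t → t))). The sister μ has type t; that is not a function onto (e → (e → (t → t))), so ρ must be the functor, of type (t → (e → (e → (t → t)))).

(t → (e → (e → (t → t))))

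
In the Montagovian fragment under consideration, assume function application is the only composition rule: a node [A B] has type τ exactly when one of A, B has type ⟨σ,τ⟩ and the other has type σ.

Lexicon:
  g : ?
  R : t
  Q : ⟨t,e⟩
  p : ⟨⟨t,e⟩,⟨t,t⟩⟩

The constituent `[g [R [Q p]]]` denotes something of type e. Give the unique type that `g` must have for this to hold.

⟨t,e⟩

[g [R [Q p]]] is required to be e. [R [Q p]] : t cannot yield e as functor, so g : ⟨t,e⟩.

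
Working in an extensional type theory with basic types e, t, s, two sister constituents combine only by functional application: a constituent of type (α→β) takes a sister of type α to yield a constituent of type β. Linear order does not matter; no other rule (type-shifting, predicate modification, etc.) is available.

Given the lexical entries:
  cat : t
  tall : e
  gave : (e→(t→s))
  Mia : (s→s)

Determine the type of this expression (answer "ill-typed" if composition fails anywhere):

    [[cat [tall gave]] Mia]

s

[tall gave] — gave of type (e→(t→s)) combines with tall of type e: type (t→s).
[cat [tall gave]] — [tall gave] of type (t→s) combines with cat of type t: type s.
[[cat [tall gave]] Mia] — Mia of type (s→s) combines with [cat [tall gave]] of type s: type s.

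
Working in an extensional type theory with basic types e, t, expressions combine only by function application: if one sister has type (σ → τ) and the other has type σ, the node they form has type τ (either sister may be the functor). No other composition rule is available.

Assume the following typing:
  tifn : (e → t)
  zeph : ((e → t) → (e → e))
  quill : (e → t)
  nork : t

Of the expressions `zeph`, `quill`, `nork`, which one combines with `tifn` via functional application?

zeph

zeph — combines: zeph : ((e → t) → (e → e)) takes tifn : (e → t) as argument, giving (e → e).
quill : (e → t) — does not combine with tifn.
nork : t — does not combine with tifn.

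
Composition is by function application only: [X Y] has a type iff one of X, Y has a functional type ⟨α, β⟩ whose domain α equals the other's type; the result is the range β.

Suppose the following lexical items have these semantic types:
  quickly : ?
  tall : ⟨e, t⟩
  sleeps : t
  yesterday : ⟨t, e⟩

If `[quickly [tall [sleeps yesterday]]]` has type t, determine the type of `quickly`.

⟨t, t⟩

[quickly [tall [sleeps yesterday]]] is required to be t. [tall [sleeps yesterday]] : t cannot yield t as functor, so quickly : ⟨t, t⟩.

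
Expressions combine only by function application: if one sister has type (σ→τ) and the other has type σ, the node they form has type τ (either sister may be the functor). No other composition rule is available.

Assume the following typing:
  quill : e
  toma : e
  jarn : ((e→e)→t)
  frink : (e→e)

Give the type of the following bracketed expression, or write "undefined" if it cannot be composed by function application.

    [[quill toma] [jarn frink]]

undefined

[quill toma]: e with e — neither is a function whose domain matches the other; composition fails here.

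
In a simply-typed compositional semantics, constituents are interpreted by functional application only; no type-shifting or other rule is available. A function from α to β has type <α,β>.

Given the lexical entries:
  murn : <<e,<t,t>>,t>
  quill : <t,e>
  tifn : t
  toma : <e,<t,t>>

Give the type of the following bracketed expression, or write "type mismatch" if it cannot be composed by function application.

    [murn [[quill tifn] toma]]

[quill tifn]: quill is <t,e>, tifn is t; result e.
[[quill tifn] toma]: toma is <e,<t,t>>, [quill tifn] is e; result <t,t>.
At [murn [[quill tifn] toma]]: neither <<e,<t,t>>,t> nor <t,t> can take the other as argument; the node is ill-typed.

type mismatch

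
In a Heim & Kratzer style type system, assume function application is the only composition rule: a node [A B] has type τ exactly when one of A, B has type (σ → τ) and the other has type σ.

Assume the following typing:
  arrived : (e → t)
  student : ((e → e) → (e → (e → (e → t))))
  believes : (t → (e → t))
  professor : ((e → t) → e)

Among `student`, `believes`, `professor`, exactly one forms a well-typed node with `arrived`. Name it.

student : ((e → e) → (e → (e → (e → t)))) — arrived needs e; student needs (e → e); neither fits.
believes : (t → (e → t)) — arrived needs e; believes needs t; neither fits.
professor — combines: professor : ((e → t) → e) takes arrived : (e → t) as argument, giving e.

professor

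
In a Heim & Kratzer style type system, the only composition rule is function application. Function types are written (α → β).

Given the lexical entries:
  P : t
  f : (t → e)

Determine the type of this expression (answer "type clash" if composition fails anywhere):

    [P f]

e

At [P f], f : (t → e) takes P : t, giving e.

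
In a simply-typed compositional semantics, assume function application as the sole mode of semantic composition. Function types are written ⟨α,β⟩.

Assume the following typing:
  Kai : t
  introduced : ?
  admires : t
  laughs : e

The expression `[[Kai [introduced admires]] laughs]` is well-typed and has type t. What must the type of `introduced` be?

⟨t,⟨t,⟨e,t⟩⟩⟩

For [[Kai [introduced admires]] laughs] to have type t with laughs of type e, [Kai [introduced admires]] must be the function: [Kai [introduced admires]] : ⟨e,t⟩.
For [Kai [introduced admires]] to have type ⟨e,t⟩ with Kai of type t, [introduced admires] must be the function: [introduced admires] : ⟨t,⟨e,t⟩⟩.
For [introduced admires] to have type ⟨t,⟨e,t⟩⟩ with admires of type t, introduced must be the function: introduced : ⟨t,⟨t,⟨e,t⟩⟩⟩.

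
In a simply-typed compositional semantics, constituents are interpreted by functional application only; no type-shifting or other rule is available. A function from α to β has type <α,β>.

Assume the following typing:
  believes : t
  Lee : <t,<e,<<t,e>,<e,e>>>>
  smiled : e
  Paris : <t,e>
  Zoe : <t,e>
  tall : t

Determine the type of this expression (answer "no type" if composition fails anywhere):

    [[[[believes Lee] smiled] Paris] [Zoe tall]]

e

[believes Lee]: functor Lee : <t,<e,<<t,e>,<e,e>>>>, argument believes : t; result <e,<<t,e>,<e,e>>>.
[[believes Lee] smiled]: functor [believes Lee] : <e,<<t,e>,<e,e>>>, argument smiled : e; result <<t,e>,<e,e>>.
[[[believes Lee] smiled] Paris]: functor [[believes Lee] smiled] : <<t,e>,<e,e>>, argument Paris : <t,e>; result <e,e>.
[Zoe tall]: functor Zoe : <t,e>, argument tall : t; result e.
[[[[believes Lee] smiled] Paris] [Zoe tall]]: functor [[[believes Lee] smiled] Paris] : <e,e>, argument [Zoe tall] : e; result e.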